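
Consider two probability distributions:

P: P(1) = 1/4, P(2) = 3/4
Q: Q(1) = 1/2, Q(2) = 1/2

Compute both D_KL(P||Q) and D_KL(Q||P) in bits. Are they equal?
D_KL(P||Q) = 0.1887 bits, D_KL(Q||P) = 0.2075 bits. No, they are not equal.

D_KL(P||Q) = Σ P(x) log₂(P(x)/Q(x))

Computing term by term:
  P(1)·log₂(P(1)/Q(1)) = (1/4)·log₂((1/4)/(1/2)) = -0.25000
  P(2)·log₂(P(2)/Q(2)) = (3/4)·log₂((3/4)/(1/2)) = 0.43872

D_KL(P||Q) = -0.25000 + 0.43872 = 0.18872 ≈ 0.1887 bits

D_KL(Q||P) = Σ Q(x) log₂(Q(x)/P(x))

Computing term by term:
  Q(1)·log₂(Q(1)/P(1)) = (1/2)·log₂((1/2)/(1/4)) = 0.50000
  Q(2)·log₂(Q(2)/P(2)) = (1/2)·log₂((1/2)/(3/4)) = -0.29248

D_KL(Q||P) = 0.50000 - 0.29248 = 0.20752 ≈ 0.2075 bits

These are NOT equal (difference: 0.0188 bits). KL divergence is asymmetric: D_KL(P||Q) ≠ D_KL(Q||P) in general.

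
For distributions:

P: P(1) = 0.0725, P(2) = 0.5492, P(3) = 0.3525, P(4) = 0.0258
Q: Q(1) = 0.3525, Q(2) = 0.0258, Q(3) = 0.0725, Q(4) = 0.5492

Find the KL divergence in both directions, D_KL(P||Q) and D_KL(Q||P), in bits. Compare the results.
D_KL(P||Q) = 2.9480 bits, D_KL(Q||P) = 2.9480 bits. The two directions give exactly the same value for this pair.

D_KL(P||Q) = Σ P(x) log₂(P(x)/Q(x))

Computing term by term:
  P(1)·log₂(P(1)/Q(1)) = 0.0725·log₂(0.0725/0.3525) = -0.16541
  P(2)·log₂(P(2)/Q(2)) = 0.5492·log₂(0.5492/0.0258) = 2.42301
  P(3)·log₂(P(3)/Q(3)) = 0.3525·log₂(0.3525/0.0725) = 0.80425
  P(4)·log₂(P(4)/Q(4)) = 0.0258·log₂(0.0258/0.5492) = -0.11383

D_KL(P||Q) = -0.16541 + 2.42301 + 0.80425 - 0.11383 = 2.94802 ≈ 2.9480 bits

D_KL(Q||P) = Σ Q(x) log₂(Q(x)/P(x))

Computing term by term:
  Q(1)·log₂(Q(1)/P(1)) = 0.3525·log₂(0.3525/0.0725) = 0.80425
  Q(2)·log₂(Q(2)/P(2)) = 0.0258·log₂(0.0258/0.5492) = -0.11383
  Q(3)·log₂(Q(3)/P(3)) = 0.0725·log₂(0.0725/0.3525) = -0.16541
  Q(4)·log₂(Q(4)/P(4)) = 0.5492·log₂(0.5492/0.0258) = 2.42301

D_KL(Q||P) = 0.80425 - 0.11383 - 0.16541 + 2.42301 = 2.94802 ≈ 2.9480 bits

These ARE equal here. Q is P with outcomes relabeled (Q(1) = P(3), Q(2) = P(4), Q(3) = P(1), Q(4) = P(2)) by a relabeling that is its own inverse, so the two sums contain exactly the same terms in a different order. This is a special case — KL divergence is not symmetric in general: D_KL(P||Q) ≠ D_KL(Q||P) for most P, Q.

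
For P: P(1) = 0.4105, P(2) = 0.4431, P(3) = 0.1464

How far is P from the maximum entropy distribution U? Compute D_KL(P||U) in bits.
0.1315 bits

U(i) = 1/3 for all i

D_KL(P||U) = Σ P(x) log₂(P(x) / (1/3))
           = Σ P(x) log₂(P(x)) + log₂(3)
           = log₂(3) - H(P)

H(P) = -Σ P(x) log₂(P(x)):
  -P(1)·log₂(P(1)) = -(0.4105)·log₂(0.4105) = 0.52731
  -P(2)·log₂(P(2)) = -(0.4431)·log₂(0.4431) = 0.52033
  -P(3)·log₂(P(3)) = -(0.1464)·log₂(0.1464) = 0.40582
H(P) = 0.52731 + 0.52033 + 0.40582 = 1.45346 bits

log₂(3) = 1.58496 bits

D_KL(P||U) = 1.58496 - 1.45346 = 0.13150 ≈ 0.1315 bits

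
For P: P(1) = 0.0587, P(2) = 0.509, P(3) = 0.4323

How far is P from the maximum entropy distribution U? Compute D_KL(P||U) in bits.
0.3259 bits

U(i) = 1/3 for all i

D_KL(P||U) = Σ P(x) log₂(P(x) / (1/3))
           = Σ P(x) log₂(P(x)) + log₂(3)
           = log₂(3) - H(P)

H(P) = -Σ P(x) log₂(P(x)):
  -P(1)·log₂(P(1)) = -(0.0587)·log₂(0.0587) = 0.24011
  -P(2)·log₂(P(2)) = -(0.509)·log₂(0.509) = 0.49590
  -P(3)·log₂(P(3)) = -(0.4323)·log₂(0.4323) = 0.52304
H(P) = 0.24011 + 0.49590 + 0.52304 = 1.25905 bits

log₂(3) = 1.58496 bits

D_KL(P||U) = 1.58496 - 1.25905 = 0.32591 ≈ 0.3259 bits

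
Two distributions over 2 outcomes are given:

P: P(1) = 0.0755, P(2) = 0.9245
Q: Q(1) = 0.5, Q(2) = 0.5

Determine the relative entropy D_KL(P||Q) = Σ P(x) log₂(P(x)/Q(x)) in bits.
0.6139 bits

D_KL(P||Q) = Σ P(x) log₂(P(x)/Q(x))

Computing term by term:
  P(1)·log₂(P(1)/Q(1)) = 0.0755·log₂(0.0755/0.5) = -0.20592
  P(2)·log₂(P(2)/Q(2)) = 0.9245·log₂(0.9245/0.5) = 0.81980

D_KL(P||Q) = -0.20592 + 0.81980 = 0.61388 ≈ 0.6139 bits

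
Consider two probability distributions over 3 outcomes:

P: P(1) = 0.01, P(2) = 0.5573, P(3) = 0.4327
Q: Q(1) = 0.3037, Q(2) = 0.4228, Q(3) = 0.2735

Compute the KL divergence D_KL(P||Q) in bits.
0.4592 bits

D_KL(P||Q) = Σ P(x) log₂(P(x)/Q(x))

Computing term by term:
  P(1)·log₂(P(1)/Q(1)) = 0.01·log₂(0.01/0.3037) = -0.04925
  P(2)·log₂(P(2)/Q(2)) = 0.5573·log₂(0.5573/0.4228) = 0.22207
  P(3)·log₂(P(3)/Q(3)) = 0.4327·log₂(0.4327/0.2735) = 0.28637

D_KL(P||Q) = -0.04925 + 0.22207 + 0.28637 = 0.45919 ≈ 0.4592 bits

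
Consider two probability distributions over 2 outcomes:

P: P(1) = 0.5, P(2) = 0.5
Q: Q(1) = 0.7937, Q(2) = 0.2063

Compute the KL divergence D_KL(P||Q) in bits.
0.3053 bits

D_KL(P||Q) = Σ P(x) log₂(P(x)/Q(x))

Computing term by term:
  P(1)·log₂(P(1)/Q(1)) = 0.5·log₂(0.5/0.7937) = -0.33333
  P(2)·log₂(P(2)/Q(2)) = 0.5·log₂(0.5/0.2063) = 0.63859

D_KL(P||Q) = -0.33333 + 0.63859 = 0.30526 ≈ 0.3053 bits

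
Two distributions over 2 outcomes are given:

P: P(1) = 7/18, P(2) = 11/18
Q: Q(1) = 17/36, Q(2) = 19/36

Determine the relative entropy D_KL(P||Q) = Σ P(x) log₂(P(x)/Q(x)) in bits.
0.0203 bits

D_KL(P||Q) = Σ P(x) log₂(P(x)/Q(x))

Computing term by term:
  P(1)·log₂(P(1)/Q(1)) = (7/18)·log₂((7/18)/(17/36)) = -0.10893
  P(2)·log₂(P(2)/Q(2)) = (11/18)·log₂((11/18)/(19/36)) = 0.12925

D_KL(P||Q) = -0.10893 + 0.12925 = 0.02032 ≈ 0.0203 bits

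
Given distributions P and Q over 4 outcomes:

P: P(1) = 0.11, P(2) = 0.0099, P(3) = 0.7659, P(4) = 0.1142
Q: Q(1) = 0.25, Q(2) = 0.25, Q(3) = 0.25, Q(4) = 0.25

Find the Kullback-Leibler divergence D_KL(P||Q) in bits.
0.9316 bits

D_KL(P||Q) = Σ P(x) log₂(P(x)/Q(x))

Computing term by term:
  P(1)·log₂(P(1)/Q(1)) = 0.11·log₂(0.11/0.25) = -0.13029
  P(2)·log₂(P(2)/Q(2)) = 0.0099·log₂(0.0099/0.25) = -0.04612
  P(3)·log₂(P(3)/Q(3)) = 0.7659·log₂(0.7659/0.25) = 1.23710
  P(4)·log₂(P(4)/Q(4)) = 0.1142·log₂(0.1142/0.25) = -0.12909

D_KL(P||Q) = -0.13029 - 0.04612 + 1.23710 - 0.12909 = 0.93160 ≈ 0.9316 bits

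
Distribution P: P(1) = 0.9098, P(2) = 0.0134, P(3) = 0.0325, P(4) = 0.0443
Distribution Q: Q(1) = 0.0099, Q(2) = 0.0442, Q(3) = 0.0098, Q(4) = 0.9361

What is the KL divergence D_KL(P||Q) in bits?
5.7719 bits

D_KL(P||Q) = Σ P(x) log₂(P(x)/Q(x))

Computing term by term:
  P(1)·log₂(P(1)/Q(1)) = 0.9098·log₂(0.9098/0.0099) = 5.93369
  P(2)·log₂(P(2)/Q(2)) = 0.0134·log₂(0.0134/0.0442) = -0.02307
  P(3)·log₂(P(3)/Q(3)) = 0.0325·log₂(0.0325/0.0098) = 0.05621
  P(4)·log₂(P(4)/Q(4)) = 0.0443·log₂(0.0443/0.9361) = -0.19498

D_KL(P||Q) = 5.93369 - 0.02307 + 0.05621 - 0.19498 = 5.77185 ≈ 5.7719 bits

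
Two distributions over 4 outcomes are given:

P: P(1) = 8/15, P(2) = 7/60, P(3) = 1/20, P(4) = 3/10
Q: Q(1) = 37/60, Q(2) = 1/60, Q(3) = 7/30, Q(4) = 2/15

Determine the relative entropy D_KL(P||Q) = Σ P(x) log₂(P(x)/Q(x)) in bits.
0.4557 bits

D_KL(P||Q) = Σ P(x) log₂(P(x)/Q(x))

Computing term by term:
  P(1)·log₂(P(1)/Q(1)) = (8/15)·log₂((8/15)/(37/60)) = -0.11171
  P(2)·log₂(P(2)/Q(2)) = (7/60)·log₂((7/60)/(1/60)) = 0.32752
  P(3)·log₂(P(3)/Q(3)) = (1/20)·log₂((1/20)/(7/30)) = -0.11112
  P(4)·log₂(P(4)/Q(4)) = (3/10)·log₂((3/10)/(2/15)) = 0.35098

D_KL(P||Q) = -0.11171 + 0.32752 - 0.11112 + 0.35098 = 0.45567 ≈ 0.4557 bits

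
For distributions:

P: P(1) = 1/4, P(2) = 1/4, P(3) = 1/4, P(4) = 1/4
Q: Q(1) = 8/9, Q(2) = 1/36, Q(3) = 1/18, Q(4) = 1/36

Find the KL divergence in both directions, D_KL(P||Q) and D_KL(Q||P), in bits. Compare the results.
D_KL(P||Q) = 1.6699 bits, D_KL(Q||P) = 1.3301 bits. D_KL(P||Q) is larger than D_KL(Q||P) by 0.3398 bits; the two directions differ.

D_KL(P||Q) = Σ P(x) log₂(P(x)/Q(x))

Computing term by term:
  P(1)·log₂(P(1)/Q(1)) = (1/4)·log₂((1/4)/(8/9)) = -0.45752
  P(2)·log₂(P(2)/Q(2)) = (1/4)·log₂((1/4)/(1/36)) = 0.79248
  P(3)·log₂(P(3)/Q(3)) = (1/4)·log₂((1/4)/(1/18)) = 0.54248
  P(4)·log₂(P(4)/Q(4)) = (1/4)·log₂((1/4)/(1/36)) = 0.79248

D_KL(P||Q) = -0.45752 + 0.79248 + 0.54248 + 0.79248 = 1.66992 ≈ 1.6699 bits

D_KL(Q||P) = Σ Q(x) log₂(Q(x)/P(x))

Computing term by term:
  Q(1)·log₂(Q(1)/P(1)) = (8/9)·log₂((8/9)/(1/4)) = 1.62673
  Q(2)·log₂(Q(2)/P(2)) = (1/36)·log₂((1/36)/(1/4)) = -0.08805
  Q(3)·log₂(Q(3)/P(3)) = (1/18)·log₂((1/18)/(1/4)) = -0.12055
  Q(4)·log₂(Q(4)/P(4)) = (1/36)·log₂((1/36)/(1/4)) = -0.08805

D_KL(Q||P) = 1.62673 - 0.08805 - 0.12055 - 0.08805 = 1.33008 ≈ 1.3301 bits

These are NOT equal (difference: 0.3398 bits). KL divergence is asymmetric: D_KL(P||Q) ≠ D_KL(Q||P) in general.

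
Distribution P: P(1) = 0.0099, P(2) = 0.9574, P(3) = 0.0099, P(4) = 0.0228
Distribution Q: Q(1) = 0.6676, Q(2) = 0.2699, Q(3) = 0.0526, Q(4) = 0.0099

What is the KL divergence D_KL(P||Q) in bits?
1.6923 bits

D_KL(P||Q) = Σ P(x) log₂(P(x)/Q(x))

Computing term by term:
  P(1)·log₂(P(1)/Q(1)) = 0.0099·log₂(0.0099/0.6676) = -0.06015
  P(2)·log₂(P(2)/Q(2)) = 0.9574·log₂(0.9574/0.2699) = 1.74888
  P(3)·log₂(P(3)/Q(3)) = 0.0099·log₂(0.0099/0.0526) = -0.02385
  P(4)·log₂(P(4)/Q(4)) = 0.0228·log₂(0.0228/0.0099) = 0.02744

D_KL(P||Q) = -0.06015 + 1.74888 - 0.02385 + 0.02744 = 1.69232 ≈ 1.6923 bits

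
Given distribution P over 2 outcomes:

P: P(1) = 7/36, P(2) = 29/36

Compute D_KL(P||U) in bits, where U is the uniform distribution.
0.2893 bits

U(i) = 1/2 for all i

D_KL(P||U) = Σ P(x) log₂(P(x) / (1/2))
           = Σ P(x) log₂(P(x)) + log₂(2)
           = log₂(2) - H(P)

H(P) = -Σ P(x) log₂(P(x)):
  -P(1)·log₂(P(1)) = -(7/36)·log₂(7/36) = 0.45939
  -P(2)·log₂(P(2)) = -(29/36)·log₂(29/36) = 0.25129
H(P) = 0.45939 + 0.25129 = 0.71068 bits

log₂(2) = 1.00000 bits

D_KL(P||U) = 1.00000 - 0.71068 = 0.28932 ≈ 0.2893 bits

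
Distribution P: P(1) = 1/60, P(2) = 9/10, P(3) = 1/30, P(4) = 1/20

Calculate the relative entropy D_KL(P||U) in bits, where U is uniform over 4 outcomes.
1.3851 bits

U(i) = 1/4 for all i

D_KL(P||U) = Σ P(x) log₂(P(x) / (1/4))
           = Σ P(x) log₂(P(x)) + log₂(4)
           = log₂(4) - H(P)

H(P) = -Σ P(x) log₂(P(x)):
  -P(1)·log₂(P(1)) = -(1/60)·log₂(1/60) = 0.09845
  -P(2)·log₂(P(2)) = -(9/10)·log₂(9/10) = 0.13680
  -P(3)·log₂(P(3)) = -(1/30)·log₂(1/30) = 0.16356
  -P(4)·log₂(P(4)) = -(1/20)·log₂(1/20) = 0.21610
H(P) = 0.09845 + 0.13680 + 0.16356 + 0.21610 = 0.61491 bits

log₂(4) = 2.00000 bits

D_KL(P||U) = 2.00000 - 0.61491 = 1.38509 ≈ 1.3851 bits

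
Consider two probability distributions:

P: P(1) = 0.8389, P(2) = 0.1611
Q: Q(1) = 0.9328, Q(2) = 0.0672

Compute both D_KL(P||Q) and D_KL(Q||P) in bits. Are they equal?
D_KL(P||Q) = 0.0748 bits, D_KL(Q||P) = 0.0580 bits. No, they are not equal.

D_KL(P||Q) = Σ P(x) log₂(P(x)/Q(x))

Computing term by term:
  P(1)·log₂(P(1)/Q(1)) = 0.8389·log₂(0.8389/0.9328) = -0.12841
  P(2)·log₂(P(2)/Q(2)) = 0.1611·log₂(0.1611/0.0672) = 0.20322

D_KL(P||Q) = -0.12841 + 0.20322 = 0.07481 ≈ 0.0748 bits

D_KL(Q||P) = Σ Q(x) log₂(Q(x)/P(x))

Computing term by term:
  Q(1)·log₂(Q(1)/P(1)) = 0.9328·log₂(0.9328/0.8389) = 0.14278
  Q(2)·log₂(Q(2)/P(2)) = 0.0672·log₂(0.0672/0.1611) = -0.08477

D_KL(Q||P) = 0.14278 - 0.08477 = 0.05801 ≈ 0.0580 bits

These are NOT equal (difference: 0.0168 bits). KL divergence is asymmetric: D_KL(P||Q) ≠ D_KL(Q||P) in general.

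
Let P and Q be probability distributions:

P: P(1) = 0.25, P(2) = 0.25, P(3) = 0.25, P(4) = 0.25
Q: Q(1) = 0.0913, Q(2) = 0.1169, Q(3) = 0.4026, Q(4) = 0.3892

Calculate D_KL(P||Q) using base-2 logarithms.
0.3060 bits

D_KL(P||Q) = Σ P(x) log₂(P(x)/Q(x))

Computing term by term:
  P(1)·log₂(P(1)/Q(1)) = 0.25·log₂(0.25/0.0913) = 0.36331
  P(2)·log₂(P(2)/Q(2)) = 0.25·log₂(0.25/0.1169) = 0.27416
  P(3)·log₂(P(3)/Q(3)) = 0.25·log₂(0.25/0.4026) = -0.17185
  P(4)·log₂(P(4)/Q(4)) = 0.25·log₂(0.25/0.3892) = -0.15965

D_KL(P||Q) = 0.36331 + 0.27416 - 0.17185 - 0.15965 = 0.30597 ≈ 0.3060 bits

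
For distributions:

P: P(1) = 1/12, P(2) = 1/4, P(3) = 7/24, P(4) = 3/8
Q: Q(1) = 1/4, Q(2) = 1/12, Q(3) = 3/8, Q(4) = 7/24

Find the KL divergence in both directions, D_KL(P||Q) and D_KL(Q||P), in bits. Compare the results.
D_KL(P||Q) = 0.2944 bits, D_KL(Q||P) = 0.2944 bits. The two directions give exactly the same value for this pair.

D_KL(P||Q) = Σ P(x) log₂(P(x)/Q(x))

Computing term by term:
  P(1)·log₂(P(1)/Q(1)) = (1/12)·log₂((1/12)/(1/4)) = -0.13208
  P(2)·log₂(P(2)/Q(2)) = (1/4)·log₂((1/4)/(1/12)) = 0.39624
  P(3)·log₂(P(3)/Q(3)) = (7/24)·log₂((7/24)/(3/8)) = -0.10575
  P(4)·log₂(P(4)/Q(4)) = (3/8)·log₂((3/8)/(7/24)) = 0.13596

D_KL(P||Q) = -0.13208 + 0.39624 - 0.10575 + 0.13596 = 0.29437 ≈ 0.2944 bits

D_KL(Q||P) = Σ Q(x) log₂(Q(x)/P(x))

Computing term by term:
  Q(1)·log₂(Q(1)/P(1)) = (1/4)·log₂((1/4)/(1/12)) = 0.39624
  Q(2)·log₂(Q(2)/P(2)) = (1/12)·log₂((1/12)/(1/4)) = -0.13208
  Q(3)·log₂(Q(3)/P(3)) = (3/8)·log₂((3/8)/(7/24)) = 0.13596
  Q(4)·log₂(Q(4)/P(4)) = (7/24)·log₂((7/24)/(3/8)) = -0.10575

D_KL(Q||P) = 0.39624 - 0.13208 + 0.13596 - 0.10575 = 0.29437 ≈ 0.2944 bits

These ARE equal here. Q is P with outcomes relabeled (Q(1) = P(2), Q(2) = P(1), Q(3) = P(4), Q(4) = P(3)) by a relabeling that is its own inverse, so the two sums contain exactly the same terms in a different order. This is a special case — KL divergence is not symmetric in general: D_KL(P||Q) ≠ D_KL(Q||P) for most P, Q.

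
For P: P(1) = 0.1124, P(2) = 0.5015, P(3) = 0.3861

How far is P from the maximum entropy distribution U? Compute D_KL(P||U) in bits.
0.2011 bits

U(i) = 1/3 for all i

D_KL(P||U) = Σ P(x) log₂(P(x) / (1/3))
           = Σ P(x) log₂(P(x)) + log₂(3)
           = log₂(3) - H(P)

H(P) = -Σ P(x) log₂(P(x)):
  -P(1)·log₂(P(1)) = -(0.1124)·log₂(0.1124) = 0.35443
  -P(2)·log₂(P(2)) = -(0.5015)·log₂(0.5015) = 0.49933
  -P(3)·log₂(P(3)) = -(0.3861)·log₂(0.3861) = 0.53010
H(P) = 0.35443 + 0.49933 + 0.53010 = 1.38386 bits

log₂(3) = 1.58496 bits

D_KL(P||U) = 1.58496 - 1.38386 = 0.20110 ≈ 0.2011 bits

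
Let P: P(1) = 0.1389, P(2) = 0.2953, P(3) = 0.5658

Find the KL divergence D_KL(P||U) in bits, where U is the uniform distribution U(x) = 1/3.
0.2049 bits

U(i) = 1/3 for all i

D_KL(P||U) = Σ P(x) log₂(P(x) / (1/3))
           = Σ P(x) log₂(P(x)) + log₂(3)
           = log₂(3) - H(P)

H(P) = -Σ P(x) log₂(P(x)):
  -P(1)·log₂(P(1)) = -(0.1389)·log₂(0.1389) = 0.39557
  -P(2)·log₂(P(2)) = -(0.2953)·log₂(0.2953) = 0.51965
  -P(3)·log₂(P(3)) = -(0.5658)·log₂(0.5658) = 0.46488
H(P) = 0.39557 + 0.51965 + 0.46488 = 1.38010 bits

log₂(3) = 1.58496 bits

D_KL(P||U) = 1.58496 - 1.38010 = 0.20486 ≈ 0.2049 bits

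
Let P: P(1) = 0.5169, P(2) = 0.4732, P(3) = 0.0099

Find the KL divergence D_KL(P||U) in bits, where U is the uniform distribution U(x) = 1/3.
0.5161 bits

U(i) = 1/3 for all i

D_KL(P||U) = Σ P(x) log₂(P(x) / (1/3))
           = Σ P(x) log₂(P(x)) + log₂(3)
           = log₂(3) - H(P)

H(P) = -Σ P(x) log₂(P(x)):
  -P(1)·log₂(P(1)) = -(0.5169)·log₂(0.5169) = 0.49211
  -P(2)·log₂(P(2)) = -(0.4732)·log₂(0.4732) = 0.51081
  -P(3)·log₂(P(3)) = -(0.0099)·log₂(0.0099) = 0.06592
H(P) = 0.49211 + 0.51081 + 0.06592 = 1.06884 bits

log₂(3) = 1.58496 bits

D_KL(P||U) = 1.58496 - 1.06884 = 0.51612 ≈ 0.5161 bits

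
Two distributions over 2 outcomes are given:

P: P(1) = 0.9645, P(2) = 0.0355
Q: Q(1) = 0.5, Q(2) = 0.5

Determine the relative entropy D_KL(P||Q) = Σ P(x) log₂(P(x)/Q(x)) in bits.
0.7787 bits

D_KL(P||Q) = Σ P(x) log₂(P(x)/Q(x))

Computing term by term:
  P(1)·log₂(P(1)/Q(1)) = 0.9645·log₂(0.9645/0.5) = 0.91420
  P(2)·log₂(P(2)/Q(2)) = 0.0355·log₂(0.0355/0.5) = -0.13547

D_KL(P||Q) = 0.91420 - 0.13547 = 0.77873 ≈ 0.7787 bits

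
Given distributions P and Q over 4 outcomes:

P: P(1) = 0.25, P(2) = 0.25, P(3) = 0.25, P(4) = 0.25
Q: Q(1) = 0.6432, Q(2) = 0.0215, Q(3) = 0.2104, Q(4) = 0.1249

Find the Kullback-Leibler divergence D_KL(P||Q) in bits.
0.8565 bits

D_KL(P||Q) = Σ P(x) log₂(P(x)/Q(x))

Computing term by term:
  P(1)·log₂(P(1)/Q(1)) = 0.25·log₂(0.25/0.6432) = -0.34083
  P(2)·log₂(P(2)/Q(2)) = 0.25·log₂(0.25/0.0215) = 0.88488
  P(3)·log₂(P(3)/Q(3)) = 0.25·log₂(0.25/0.2104) = 0.06220
  P(4)·log₂(P(4)/Q(4)) = 0.25·log₂(0.25/0.1249) = 0.25029

D_KL(P||Q) = -0.34083 + 0.88488 + 0.06220 + 0.25029 = 0.85654 ≈ 0.8565 bits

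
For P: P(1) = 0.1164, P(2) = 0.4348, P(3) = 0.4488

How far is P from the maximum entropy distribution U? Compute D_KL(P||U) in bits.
0.1826 bits

U(i) = 1/3 for all i

D_KL(P||U) = Σ P(x) log₂(P(x) / (1/3))
           = Σ P(x) log₂(P(x)) + log₂(3)
           = log₂(3) - H(P)

H(P) = -Σ P(x) log₂(P(x)):
  -P(1)·log₂(P(1)) = -(0.1164)·log₂(0.1164) = 0.36117
  -P(2)·log₂(P(2)) = -(0.4348)·log₂(0.4348) = 0.52245
  -P(3)·log₂(P(3)) = -(0.4488)·log₂(0.4488) = 0.51875
H(P) = 0.36117 + 0.52245 + 0.51875 = 1.40237 bits

log₂(3) = 1.58496 bits

D_KL(P||U) = 1.58496 - 1.40237 = 0.18259 ≈ 0.1826 bits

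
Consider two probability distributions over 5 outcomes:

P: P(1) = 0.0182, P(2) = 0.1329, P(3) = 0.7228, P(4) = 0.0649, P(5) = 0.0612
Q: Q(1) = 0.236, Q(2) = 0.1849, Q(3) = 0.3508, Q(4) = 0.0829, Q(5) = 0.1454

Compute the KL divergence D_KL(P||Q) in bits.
0.5239 bits

D_KL(P||Q) = Σ P(x) log₂(P(x)/Q(x))

Computing term by term:
  P(1)·log₂(P(1)/Q(1)) = 0.0182·log₂(0.0182/0.236) = -0.06728
  P(2)·log₂(P(2)/Q(2)) = 0.1329·log₂(0.1329/0.1849) = -0.06331
  P(3)·log₂(P(3)/Q(3)) = 0.7228·log₂(0.7228/0.3508) = 0.75384
  P(4)·log₂(P(4)/Q(4)) = 0.0649·log₂(0.0649/0.0829) = -0.02292
  P(5)·log₂(P(5)/Q(5)) = 0.0612·log₂(0.0612/0.1454) = -0.07640

D_KL(P||Q) = -0.06728 - 0.06331 + 0.75384 - 0.02292 - 0.07640 = 0.52393 ≈ 0.5239 bits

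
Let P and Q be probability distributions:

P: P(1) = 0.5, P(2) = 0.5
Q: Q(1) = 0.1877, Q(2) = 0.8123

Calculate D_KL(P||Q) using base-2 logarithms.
0.3567 bits

D_KL(P||Q) = Σ P(x) log₂(P(x)/Q(x))

Computing term by term:
  P(1)·log₂(P(1)/Q(1)) = 0.5·log₂(0.5/0.1877) = 0.70675
  P(2)·log₂(P(2)/Q(2)) = 0.5·log₂(0.5/0.8123) = -0.35004

D_KL(P||Q) = 0.70675 - 0.35004 = 0.35671 ≈ 0.3567 bits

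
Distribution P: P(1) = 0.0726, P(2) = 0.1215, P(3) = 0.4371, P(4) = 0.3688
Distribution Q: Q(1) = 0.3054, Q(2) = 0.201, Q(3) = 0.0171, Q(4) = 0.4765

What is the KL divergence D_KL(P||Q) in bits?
1.6688 bits

D_KL(P||Q) = Σ P(x) log₂(P(x)/Q(x))

Computing term by term:
  P(1)·log₂(P(1)/Q(1)) = 0.0726·log₂(0.0726/0.3054) = -0.15048
  P(2)·log₂(P(2)/Q(2)) = 0.1215·log₂(0.1215/0.201) = -0.08824
  P(3)·log₂(P(3)/Q(3)) = 0.4371·log₂(0.4371/0.0171) = 2.04383
  P(4)·log₂(P(4)/Q(4)) = 0.3688·log₂(0.3688/0.4765) = -0.13632

D_KL(P||Q) = -0.15048 - 0.08824 + 2.04383 - 0.13632 = 1.66879 ≈ 1.6688 bits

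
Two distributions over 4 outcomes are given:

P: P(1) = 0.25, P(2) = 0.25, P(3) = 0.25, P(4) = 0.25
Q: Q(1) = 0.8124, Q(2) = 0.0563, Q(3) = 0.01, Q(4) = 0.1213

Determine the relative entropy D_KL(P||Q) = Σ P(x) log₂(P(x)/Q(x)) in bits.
1.5344 bits

D_KL(P||Q) = Σ P(x) log₂(P(x)/Q(x))

Computing term by term:
  P(1)·log₂(P(1)/Q(1)) = 0.25·log₂(0.25/0.8124) = -0.42507
  P(2)·log₂(P(2)/Q(2)) = 0.25·log₂(0.25/0.0563) = 0.53768
  P(3)·log₂(P(3)/Q(3)) = 0.25·log₂(0.25/0.01) = 1.16096
  P(4)·log₂(P(4)/Q(4)) = 0.25·log₂(0.25/0.1213) = 0.26084

D_KL(P||Q) = -0.42507 + 0.53768 + 1.16096 + 0.26084 = 1.53441 ≈ 1.5344 bits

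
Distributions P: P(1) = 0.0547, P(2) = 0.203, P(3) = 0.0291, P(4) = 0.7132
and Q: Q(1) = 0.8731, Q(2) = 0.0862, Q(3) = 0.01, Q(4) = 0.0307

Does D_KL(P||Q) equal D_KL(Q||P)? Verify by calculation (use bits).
D_KL(P||Q) = 3.3136 bits, D_KL(Q||P) = 3.2281 bits. No — D_KL(P||Q) ≠ D_KL(Q||P) for this pair.

D_KL(P||Q) = Σ P(x) log₂(P(x)/Q(x))

Computing term by term:
  P(1)·log₂(P(1)/Q(1)) = 0.0547·log₂(0.0547/0.8731) = -0.21861
  P(2)·log₂(P(2)/Q(2)) = 0.203·log₂(0.203/0.0862) = 0.25085
  P(3)·log₂(P(3)/Q(3)) = 0.0291·log₂(0.0291/0.01) = 0.04484
  P(4)·log₂(P(4)/Q(4)) = 0.7132·log₂(0.7132/0.0307) = 3.23650

D_KL(P||Q) = -0.21861 + 0.25085 + 0.04484 + 3.23650 = 3.31358 ≈ 3.3136 bits

D_KL(Q||P) = Σ Q(x) log₂(Q(x)/P(x))

Computing term by term:
  Q(1)·log₂(Q(1)/P(1)) = 0.8731·log₂(0.8731/0.0547) = 3.48937
  Q(2)·log₂(Q(2)/P(2)) = 0.0862·log₂(0.0862/0.203) = -0.10652
  Q(3)·log₂(Q(3)/P(3)) = 0.01·log₂(0.01/0.0291) = -0.01541
  Q(4)·log₂(Q(4)/P(4)) = 0.0307·log₂(0.0307/0.7132) = -0.13932

D_KL(Q||P) = 3.48937 - 0.10652 - 0.01541 - 0.13932 = 3.22812 ≈ 3.2281 bits

These are NOT equal (difference: 0.0855 bits). KL divergence is asymmetric: D_KL(P||Q) ≠ D_KL(Q||P) in general.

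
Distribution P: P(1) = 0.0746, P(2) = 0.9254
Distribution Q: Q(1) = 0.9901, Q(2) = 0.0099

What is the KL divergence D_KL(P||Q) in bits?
5.7799 bits

D_KL(P||Q) = Σ P(x) log₂(P(x)/Q(x))

Computing term by term:
  P(1)·log₂(P(1)/Q(1)) = 0.0746·log₂(0.0746/0.9901) = -0.27828
  P(2)·log₂(P(2)/Q(2)) = 0.9254·log₂(0.9254/0.0099) = 6.05814

D_KL(P||Q) = -0.27828 + 6.05814 = 5.77986 ≈ 5.7799 bits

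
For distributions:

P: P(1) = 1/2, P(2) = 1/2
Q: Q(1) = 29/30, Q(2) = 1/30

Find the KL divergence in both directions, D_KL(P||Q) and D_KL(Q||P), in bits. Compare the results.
D_KL(P||Q) = 1.4779 bits, D_KL(Q||P) = 0.7892 bits. D_KL(P||Q) is larger than D_KL(Q||P) by 0.6887 bits; the two directions differ.

D_KL(P||Q) = Σ P(x) log₂(P(x)/Q(x))

Computing term by term:
  P(1)·log₂(P(1)/Q(1)) = (1/2)·log₂((1/2)/(29/30)) = -0.47555
  P(2)·log₂(P(2)/Q(2)) = (1/2)·log₂((1/2)/(1/30)) = 1.95345

D_KL(P||Q) = -0.47555 + 1.95345 = 1.47790 ≈ 1.4779 bits

D_KL(Q||P) = Σ Q(x) log₂(Q(x)/P(x))

Computing term by term:
  Q(1)·log₂(Q(1)/P(1)) = (29/30)·log₂((29/30)/(1/2)) = 0.91939
  Q(2)·log₂(Q(2)/P(2)) = (1/30)·log₂((1/30)/(1/2)) = -0.13023

D_KL(Q||P) = 0.91939 - 0.13023 = 0.78916 ≈ 0.7892 bits

These are NOT equal (difference: 0.6887 bits). KL divergence is asymmetric: D_KL(P||Q) ≠ D_KL(Q||P) in general.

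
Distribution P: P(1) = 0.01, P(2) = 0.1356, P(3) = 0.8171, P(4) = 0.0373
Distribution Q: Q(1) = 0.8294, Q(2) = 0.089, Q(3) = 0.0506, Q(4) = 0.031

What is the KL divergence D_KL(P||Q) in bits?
3.3079 bits

D_KL(P||Q) = Σ P(x) log₂(P(x)/Q(x))

Computing term by term:
  P(1)·log₂(P(1)/Q(1)) = 0.01·log₂(0.01/0.8294) = -0.06374
  P(2)·log₂(P(2)/Q(2)) = 0.1356·log₂(0.1356/0.089) = 0.08237
  P(3)·log₂(P(3)/Q(3)) = 0.8171·log₂(0.8171/0.0506) = 3.27927
  P(4)·log₂(P(4)/Q(4)) = 0.0373·log₂(0.0373/0.031) = 0.00996

D_KL(P||Q) = -0.06374 + 0.08237 + 3.27927 + 0.00996 = 3.30786 ≈ 3.3079 bits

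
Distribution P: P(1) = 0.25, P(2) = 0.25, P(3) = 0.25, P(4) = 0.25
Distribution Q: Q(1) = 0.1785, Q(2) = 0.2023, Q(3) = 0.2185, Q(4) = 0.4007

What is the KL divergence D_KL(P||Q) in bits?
0.0763 bits

D_KL(P||Q) = Σ P(x) log₂(P(x)/Q(x))

Computing term by term:
  P(1)·log₂(P(1)/Q(1)) = 0.25·log₂(0.25/0.1785) = 0.12150
  P(2)·log₂(P(2)/Q(2)) = 0.25·log₂(0.25/0.2023) = 0.07636
  P(3)·log₂(P(3)/Q(3)) = 0.25·log₂(0.25/0.2185) = 0.04857
  P(4)·log₂(P(4)/Q(4)) = 0.25·log₂(0.25/0.4007) = -0.17015

D_KL(P||Q) = 0.12150 + 0.07636 + 0.04857 - 0.17015 = 0.07628 ≈ 0.0763 bits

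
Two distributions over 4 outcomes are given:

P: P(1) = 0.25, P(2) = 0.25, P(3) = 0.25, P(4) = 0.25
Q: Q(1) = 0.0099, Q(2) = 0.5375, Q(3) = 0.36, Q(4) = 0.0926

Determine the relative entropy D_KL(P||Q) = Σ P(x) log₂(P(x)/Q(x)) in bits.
1.1152 bits

D_KL(P||Q) = Σ P(x) log₂(P(x)/Q(x))

Computing term by term:
  P(1)·log₂(P(1)/Q(1)) = 0.25·log₂(0.25/0.0099) = 1.16459
  P(2)·log₂(P(2)/Q(2)) = 0.25·log₂(0.25/0.5375) = -0.27608
  P(3)·log₂(P(3)/Q(3)) = 0.25·log₂(0.25/0.36) = -0.13152
  P(4)·log₂(P(4)/Q(4)) = 0.25·log₂(0.25/0.0926) = 0.35821

D_KL(P||Q) = 1.16459 - 0.27608 - 0.13152 + 0.35821 = 1.11520 ≈ 1.1152 bits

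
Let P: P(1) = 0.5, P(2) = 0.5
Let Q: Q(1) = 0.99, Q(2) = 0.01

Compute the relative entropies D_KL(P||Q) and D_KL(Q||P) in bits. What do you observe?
D_KL(P||Q) = 2.3292 bits, D_KL(Q||P) = 0.9192 bits. The two directions give different values (D_KL(P||Q) exceeds D_KL(Q||P) by 1.4100 bits): KL divergence is asymmetric.

D_KL(P||Q) = Σ P(x) log₂(P(x)/Q(x))

Computing term by term:
  P(1)·log₂(P(1)/Q(1)) = 0.5·log₂(0.5/0.99) = -0.49275
  P(2)·log₂(P(2)/Q(2)) = 0.5·log₂(0.5/0.01) = 2.82193

D_KL(P||Q) = -0.49275 + 2.82193 = 2.32918 ≈ 2.3292 bits

D_KL(Q||P) = Σ Q(x) log₂(Q(x)/P(x))

Computing term by term:
  Q(1)·log₂(Q(1)/P(1)) = 0.99·log₂(0.99/0.5) = 0.97565
  Q(2)·log₂(Q(2)/P(2)) = 0.01·log₂(0.01/0.5) = -0.05644

D_KL(Q||P) = 0.97565 - 0.05644 = 0.91921 ≈ 0.9192 bits

These are NOT equal (difference: 1.4100 bits). KL divergence is asymmetric: D_KL(P||Q) ≠ D_KL(Q||P) in general.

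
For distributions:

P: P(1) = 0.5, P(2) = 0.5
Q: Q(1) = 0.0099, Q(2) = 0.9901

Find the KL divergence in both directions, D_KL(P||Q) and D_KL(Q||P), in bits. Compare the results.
D_KL(P||Q) = 2.3364 bits, D_KL(Q||P) = 0.9199 bits. D_KL(P||Q) is larger than D_KL(Q||P) by 1.4165 bits; the two directions differ.

D_KL(P||Q) = Σ P(x) log₂(P(x)/Q(x))

Computing term by term:
  P(1)·log₂(P(1)/Q(1)) = 0.5·log₂(0.5/0.0099) = 2.82918
  P(2)·log₂(P(2)/Q(2)) = 0.5·log₂(0.5/0.9901) = -0.49282

D_KL(P||Q) = 2.82918 - 0.49282 = 2.33636 ≈ 2.3364 bits

D_KL(Q||P) = Σ Q(x) log₂(Q(x)/P(x))

Computing term by term:
  Q(1)·log₂(Q(1)/P(1)) = 0.0099·log₂(0.0099/0.5) = -0.05602
  Q(2)·log₂(Q(2)/P(2)) = 0.9901·log₂(0.9901/0.5) = 0.97589

D_KL(Q||P) = -0.05602 + 0.97589 = 0.91987 ≈ 0.9199 bits

These are NOT equal (difference: 1.4165 bits). KL divergence is asymmetric: D_KL(P||Q) ≠ D_KL(Q||P) in general.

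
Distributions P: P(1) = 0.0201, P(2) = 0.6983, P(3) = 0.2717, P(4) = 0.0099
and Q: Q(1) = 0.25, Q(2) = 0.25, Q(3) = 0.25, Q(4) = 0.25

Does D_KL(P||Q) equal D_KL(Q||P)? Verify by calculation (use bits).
D_KL(P||Q) = 0.9482 bits, D_KL(Q||P) = 1.6733 bits. No — D_KL(P||Q) ≠ D_KL(Q||P) for this pair.

D_KL(P||Q) = Σ P(x) log₂(P(x)/Q(x))

Computing term by term:
  P(1)·log₂(P(1)/Q(1)) = 0.0201·log₂(0.0201/0.25) = -0.07310
  P(2)·log₂(P(2)/Q(2)) = 0.6983·log₂(0.6983/0.25) = 1.03482
  P(3)·log₂(P(3)/Q(3)) = 0.2717·log₂(0.2717/0.25) = 0.03263
  P(4)·log₂(P(4)/Q(4)) = 0.0099·log₂(0.0099/0.25) = -0.04612

D_KL(P||Q) = -0.07310 + 1.03482 + 0.03263 - 0.04612 = 0.94823 ≈ 0.9482 bits

D_KL(Q||P) = Σ Q(x) log₂(Q(x)/P(x))

Computing term by term:
  Q(1)·log₂(Q(1)/P(1)) = 0.25·log₂(0.25/0.0201) = 0.90917
  Q(2)·log₂(Q(2)/P(2)) = 0.25·log₂(0.25/0.6983) = -0.37048
  Q(3)·log₂(Q(3)/P(3)) = 0.25·log₂(0.25/0.2717) = -0.03002
  Q(4)·log₂(Q(4)/P(4)) = 0.25·log₂(0.25/0.0099) = 1.16459

D_KL(Q||P) = 0.90917 - 0.37048 - 0.03002 + 1.16459 = 1.67326 ≈ 1.6733 bits

These are NOT equal (difference: 0.7251 bits). KL divergence is asymmetric: D_KL(P||Q) ≠ D_KL(Q||P) in general.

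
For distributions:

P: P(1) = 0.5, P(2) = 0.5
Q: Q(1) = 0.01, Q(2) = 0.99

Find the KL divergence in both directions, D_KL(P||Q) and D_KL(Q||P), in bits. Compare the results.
D_KL(P||Q) = 2.3292 bits, D_KL(Q||P) = 0.9192 bits. D_KL(P||Q) is larger than D_KL(Q||P) by 1.4100 bits; the two directions differ.

D_KL(P||Q) = Σ P(x) log₂(P(x)/Q(x))

Computing term by term:
  P(1)·log₂(P(1)/Q(1)) = 0.5·log₂(0.5/0.01) = 2.82193
  P(2)·log₂(P(2)/Q(2)) = 0.5·log₂(0.5/0.99) = -0.49275

D_KL(P||Q) = 2.82193 - 0.49275 = 2.32918 ≈ 2.3292 bits

D_KL(Q||P) = Σ Q(x) log₂(Q(x)/P(x))

Computing term by term:
  Q(1)·log₂(Q(1)/P(1)) = 0.01·log₂(0.01/0.5) = -0.05644
  Q(2)·log₂(Q(2)/P(2)) = 0.99·log₂(0.99/0.5) = 0.97565

D_KL(Q||P) = -0.05644 + 0.97565 = 0.91921 ≈ 0.9192 bits

These are NOT equal (difference: 1.4100 bits). KL divergence is asymmetric: D_KL(P||Q) ≠ D_KL(Q||P) in general.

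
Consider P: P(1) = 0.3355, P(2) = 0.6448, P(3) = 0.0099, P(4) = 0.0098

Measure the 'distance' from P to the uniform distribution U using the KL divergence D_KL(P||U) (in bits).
0.9319 bits

U(i) = 1/4 for all i

D_KL(P||U) = Σ P(x) log₂(P(x) / (1/4))
           = Σ P(x) log₂(P(x)) + log₂(4)
           = log₂(4) - H(P)

H(P) = -Σ P(x) log₂(P(x)):
  -P(1)·log₂(P(1)) = -(0.3355)·log₂(0.3355) = 0.52862
  -P(2)·log₂(P(2)) = -(0.6448)·log₂(0.6448) = 0.40821
  -P(3)·log₂(P(3)) = -(0.0099)·log₂(0.0099) = 0.06592
  -P(4)·log₂(P(4)) = -(0.0098)·log₂(0.0098) = 0.06540
H(P) = 0.52862 + 0.40821 + 0.06592 + 0.06540 = 1.06815 bits

log₂(4) = 2.00000 bits

D_KL(P||U) = 2.00000 - 1.06815 = 0.93185 ≈ 0.9319 bits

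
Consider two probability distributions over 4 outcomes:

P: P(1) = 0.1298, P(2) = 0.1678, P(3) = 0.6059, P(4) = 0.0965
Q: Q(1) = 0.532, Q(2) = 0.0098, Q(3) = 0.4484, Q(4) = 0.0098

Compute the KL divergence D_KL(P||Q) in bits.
1.0050 bits

D_KL(P||Q) = Σ P(x) log₂(P(x)/Q(x))

Computing term by term:
  P(1)·log₂(P(1)/Q(1)) = 0.1298·log₂(0.1298/0.532) = -0.26416
  P(2)·log₂(P(2)/Q(2)) = 0.1678·log₂(0.1678/0.0098) = 0.68761
  P(3)·log₂(P(3)/Q(3)) = 0.6059·log₂(0.6059/0.4484) = 0.26314
  P(4)·log₂(P(4)/Q(4)) = 0.0965·log₂(0.0965/0.0098) = 0.31842

D_KL(P||Q) = -0.26416 + 0.68761 + 0.26314 + 0.31842 = 1.00501 ≈ 1.0050 bits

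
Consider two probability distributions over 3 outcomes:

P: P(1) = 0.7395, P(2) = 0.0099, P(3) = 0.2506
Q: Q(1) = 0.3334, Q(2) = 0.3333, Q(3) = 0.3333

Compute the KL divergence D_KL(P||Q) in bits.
0.6966 bits

D_KL(P||Q) = Σ P(x) log₂(P(x)/Q(x))

Computing term by term:
  P(1)·log₂(P(1)/Q(1)) = 0.7395·log₂(0.7395/0.3334) = 0.84990
  P(2)·log₂(P(2)/Q(2)) = 0.0099·log₂(0.0099/0.3333) = -0.05023
  P(3)·log₂(P(3)/Q(3)) = 0.2506·log₂(0.2506/0.3333) = -0.10311

D_KL(P||Q) = 0.84990 - 0.05023 - 0.10311 = 0.69656 ≈ 0.6966 bits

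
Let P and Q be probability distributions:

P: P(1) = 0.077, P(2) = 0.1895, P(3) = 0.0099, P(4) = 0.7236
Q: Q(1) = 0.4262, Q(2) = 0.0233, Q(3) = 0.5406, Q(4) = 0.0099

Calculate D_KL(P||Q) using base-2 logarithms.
4.8061 bits

D_KL(P||Q) = Σ P(x) log₂(P(x)/Q(x))

Computing term by term:
  P(1)·log₂(P(1)/Q(1)) = 0.077·log₂(0.077/0.4262) = -0.19008
  P(2)·log₂(P(2)/Q(2)) = 0.1895·log₂(0.1895/0.0233) = 0.57301
  P(3)·log₂(P(3)/Q(3)) = 0.0099·log₂(0.0099/0.5406) = -0.05713
  P(4)·log₂(P(4)/Q(4)) = 0.7236·log₂(0.7236/0.0099) = 4.48026

D_KL(P||Q) = -0.19008 + 0.57301 - 0.05713 + 4.48026 = 4.80606 ≈ 4.8061 bits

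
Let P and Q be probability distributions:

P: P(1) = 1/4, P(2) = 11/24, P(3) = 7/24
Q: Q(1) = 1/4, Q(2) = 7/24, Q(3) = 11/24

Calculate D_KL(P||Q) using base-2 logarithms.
0.1087 bits

D_KL(P||Q) = Σ P(x) log₂(P(x)/Q(x))

Computing term by term:
  P(1)·log₂(P(1)/Q(1)) = (1/4)·log₂((1/4)/(1/4)) = 0.00000
  P(2)·log₂(P(2)/Q(2)) = (11/24)·log₂((11/24)/(7/24)) = 0.29887
  P(3)·log₂(P(3)/Q(3)) = (7/24)·log₂((7/24)/(11/24)) = -0.19019

D_KL(P||Q) = 0.00000 + 0.29887 - 0.19019 = 0.10868 ≈ 0.1087 bits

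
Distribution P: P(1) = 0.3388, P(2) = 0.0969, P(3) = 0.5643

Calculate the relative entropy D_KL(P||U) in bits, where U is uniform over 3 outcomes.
0.2638 bits

U(i) = 1/3 for all i

D_KL(P||U) = Σ P(x) log₂(P(x) / (1/3))
           = Σ P(x) log₂(P(x)) + log₂(3)
           = log₂(3) - H(P)

H(P) = -Σ P(x) log₂(P(x)):
  -P(1)·log₂(P(1)) = -(0.3388)·log₂(0.3388) = 0.52903
  -P(2)·log₂(P(2)) = -(0.0969)·log₂(0.0969) = 0.32630
  -P(3)·log₂(P(3)) = -(0.5643)·log₂(0.5643) = 0.46581
H(P) = 0.52903 + 0.32630 + 0.46581 = 1.32114 bits

log₂(3) = 1.58496 bits

D_KL(P||U) = 1.58496 - 1.32114 = 0.26382 ≈ 0.2638 bits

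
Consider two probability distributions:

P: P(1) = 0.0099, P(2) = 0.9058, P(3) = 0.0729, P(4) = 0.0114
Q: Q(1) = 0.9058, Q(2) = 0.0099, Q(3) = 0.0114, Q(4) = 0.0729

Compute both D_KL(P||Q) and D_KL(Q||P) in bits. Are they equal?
D_KL(P||Q) = 6.0020 bits, D_KL(Q||P) = 6.0020 bits. Yes, in this case they are equal (although KL divergence is not symmetric in general).

D_KL(P||Q) = Σ P(x) log₂(P(x)/Q(x))

Computing term by term:
  P(1)·log₂(P(1)/Q(1)) = 0.0099·log₂(0.0099/0.9058) = -0.06450
  P(2)·log₂(P(2)/Q(2)) = 0.9058·log₂(0.9058/0.0099) = 5.90185
  P(3)·log₂(P(3)/Q(3)) = 0.0729·log₂(0.0729/0.0114) = 0.19514
  P(4)·log₂(P(4)/Q(4)) = 0.0114·log₂(0.0114/0.0729) = -0.03052

D_KL(P||Q) = -0.06450 + 5.90185 + 0.19514 - 0.03052 = 6.00197 ≈ 6.0020 bits

D_KL(Q||P) = Σ Q(x) log₂(Q(x)/P(x))

Computing term by term:
  Q(1)·log₂(Q(1)/P(1)) = 0.9058·log₂(0.9058/0.0099) = 5.90185
  Q(2)·log₂(Q(2)/P(2)) = 0.0099·log₂(0.0099/0.9058) = -0.06450
  Q(3)·log₂(Q(3)/P(3)) = 0.0114·log₂(0.0114/0.0729) = -0.03052
  Q(4)·log₂(Q(4)/P(4)) = 0.0729·log₂(0.0729/0.0114) = 0.19514

D_KL(Q||P) = 5.90185 - 0.06450 - 0.03052 + 0.19514 = 6.00197 ≈ 6.0020 bits

These ARE equal here. Q is P with outcomes relabeled (Q(1) = P(2), Q(2) = P(1), Q(3) = P(4), Q(4) = P(3)) by a relabeling that is its own inverse, so the two sums contain exactly the same terms in a different order. This is a special case — KL divergence is not symmetric in general: D_KL(P||Q) ≠ D_KL(Q||P) for most P, Q.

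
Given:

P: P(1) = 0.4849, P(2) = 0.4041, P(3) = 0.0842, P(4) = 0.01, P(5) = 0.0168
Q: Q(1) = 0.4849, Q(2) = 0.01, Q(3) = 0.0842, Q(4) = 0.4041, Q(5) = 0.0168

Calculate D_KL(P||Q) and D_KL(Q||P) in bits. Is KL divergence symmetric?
D_KL(P||Q) = 2.1032 bits, D_KL(Q||P) = 2.1032 bits. The two values coincide for this particular pair, but no — KL divergence is not symmetric in general.

D_KL(P||Q) = Σ P(x) log₂(P(x)/Q(x))

Computing term by term:
  P(1)·log₂(P(1)/Q(1)) = 0.4849·log₂(0.4849/0.4849) = 0.00000
  P(2)·log₂(P(2)/Q(2)) = 0.4041·log₂(0.4041/0.01) = 2.15654
  P(3)·log₂(P(3)/Q(3)) = 0.0842·log₂(0.0842/0.0842) = 0.00000
  P(4)·log₂(P(4)/Q(4)) = 0.01·log₂(0.01/0.4041) = -0.05337
  P(5)·log₂(P(5)/Q(5)) = 0.0168·log₂(0.0168/0.0168) = 0.00000

D_KL(P||Q) = 0.00000 + 2.15654 + 0.00000 - 0.05337 + 0.00000 = 2.10317 ≈ 2.1032 bits

D_KL(Q||P) = Σ Q(x) log₂(Q(x)/P(x))

Computing term by term:
  Q(1)·log₂(Q(1)/P(1)) = 0.4849·log₂(0.4849/0.4849) = 0.00000
  Q(2)·log₂(Q(2)/P(2)) = 0.01·log₂(0.01/0.4041) = -0.05337
  Q(3)·log₂(Q(3)/P(3)) = 0.0842·log₂(0.0842/0.0842) = 0.00000
  Q(4)·log₂(Q(4)/P(4)) = 0.4041·log₂(0.4041/0.01) = 2.15654
  Q(5)·log₂(Q(5)/P(5)) = 0.0168·log₂(0.0168/0.0168) = 0.00000

D_KL(Q||P) = 0.00000 - 0.05337 + 0.00000 + 2.15654 + 0.00000 = 2.10317 ≈ 2.1032 bits

These ARE equal here. Q is P with outcomes relabeled (Q(2) = P(4), Q(4) = P(2)) by a relabeling that is its own inverse, so the two sums contain exactly the same terms in a different order. This is a special case — KL divergence is not symmetric in general: D_KL(P||Q) ≠ D_KL(Q||P) for most P, Q.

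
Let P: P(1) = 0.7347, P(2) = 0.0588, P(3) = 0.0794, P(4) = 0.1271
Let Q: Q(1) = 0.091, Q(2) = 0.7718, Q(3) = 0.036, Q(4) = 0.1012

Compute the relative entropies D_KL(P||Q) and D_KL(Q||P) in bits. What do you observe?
D_KL(P||Q) = 2.1278 bits, D_KL(Q||P) = 2.5182 bits. The two directions give different values (D_KL(Q||P) exceeds D_KL(P||Q) by 0.3904 bits): KL divergence is asymmetric.

D_KL(P||Q) = Σ P(x) log₂(P(x)/Q(x))

Computing term by term:
  P(1)·log₂(P(1)/Q(1)) = 0.7347·log₂(0.7347/0.091) = 2.21381
  P(2)·log₂(P(2)/Q(2)) = 0.0588·log₂(0.0588/0.7718) = -0.21840
  P(3)·log₂(P(3)/Q(3)) = 0.0794·log₂(0.0794/0.036) = 0.09061
  P(4)·log₂(P(4)/Q(4)) = 0.1271·log₂(0.1271/0.1012) = 0.04178

D_KL(P||Q) = 2.21381 - 0.21840 + 0.09061 + 0.04178 = 2.12780 ≈ 2.1278 bits

D_KL(Q||P) = Σ Q(x) log₂(Q(x)/P(x))

Computing term by term:
  Q(1)·log₂(Q(1)/P(1)) = 0.091·log₂(0.091/0.7347) = -0.27420
  Q(2)·log₂(Q(2)/P(2)) = 0.7718·log₂(0.7718/0.0588) = 2.86673
  Q(3)·log₂(Q(3)/P(3)) = 0.036·log₂(0.036/0.0794) = -0.04108
  Q(4)·log₂(Q(4)/P(4)) = 0.1012·log₂(0.1012/0.1271) = -0.03327

D_KL(Q||P) = -0.27420 + 2.86673 - 0.04108 - 0.03327 = 2.51818 ≈ 2.5182 bits

These are NOT equal (difference: 0.3904 bits). KL divergence is asymmetric: D_KL(P||Q) ≠ D_KL(Q||P) in general.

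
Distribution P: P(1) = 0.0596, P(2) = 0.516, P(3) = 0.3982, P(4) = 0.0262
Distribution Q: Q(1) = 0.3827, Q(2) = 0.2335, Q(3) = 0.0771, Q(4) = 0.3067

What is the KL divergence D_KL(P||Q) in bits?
1.2806 bits

D_KL(P||Q) = Σ P(x) log₂(P(x)/Q(x))

Computing term by term:
  P(1)·log₂(P(1)/Q(1)) = 0.0596·log₂(0.0596/0.3827) = -0.15990
  P(2)·log₂(P(2)/Q(2)) = 0.516·log₂(0.516/0.2335) = 0.59028
  P(3)·log₂(P(3)/Q(3)) = 0.3982·log₂(0.3982/0.0771) = 0.94321
  P(4)·log₂(P(4)/Q(4)) = 0.0262·log₂(0.0262/0.3067) = -0.09299

D_KL(P||Q) = -0.15990 + 0.59028 + 0.94321 - 0.09299 = 1.28060 ≈ 1.2806 bits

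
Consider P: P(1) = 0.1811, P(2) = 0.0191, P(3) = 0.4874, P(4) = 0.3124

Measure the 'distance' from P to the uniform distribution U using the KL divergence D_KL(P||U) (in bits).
0.4148 bits

U(i) = 1/4 for all i

D_KL(P||U) = Σ P(x) log₂(P(x) / (1/4))
           = Σ P(x) log₂(P(x)) + log₂(4)
           = log₂(4) - H(P)

H(P) = -Σ P(x) log₂(P(x)):
  -P(1)·log₂(P(1)) = -(0.1811)·log₂(0.1811) = 0.44644
  -P(2)·log₂(P(2)) = -(0.0191)·log₂(0.0191) = 0.10907
  -P(3)·log₂(P(3)) = -(0.4874)·log₂(0.4874) = 0.50535
  -P(4)·log₂(P(4)) = -(0.3124)·log₂(0.3124) = 0.52437
H(P) = 0.44644 + 0.10907 + 0.50535 + 0.52437 = 1.58523 bits

log₂(4) = 2.00000 bits

D_KL(P||U) = 2.00000 - 1.58523 = 0.41477 ≈ 0.4148 bits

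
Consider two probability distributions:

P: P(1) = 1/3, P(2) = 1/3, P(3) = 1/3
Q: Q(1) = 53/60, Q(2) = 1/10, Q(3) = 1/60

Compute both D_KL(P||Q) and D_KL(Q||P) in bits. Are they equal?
D_KL(P||Q) = 1.5510 bits, D_KL(Q||P) = 0.9962 bits. No, they are not equal.

D_KL(P||Q) = Σ P(x) log₂(P(x)/Q(x))

Computing term by term:
  P(1)·log₂(P(1)/Q(1)) = (1/3)·log₂((1/3)/(53/60)) = -0.46866
  P(2)·log₂(P(2)/Q(2)) = (1/3)·log₂((1/3)/(1/10)) = 0.57899
  P(3)·log₂(P(3)/Q(3)) = (1/3)·log₂((1/3)/(1/60)) = 1.44064

D_KL(P||Q) = -0.46866 + 0.57899 + 1.44064 = 1.55097 ≈ 1.5510 bits

D_KL(Q||P) = Σ Q(x) log₂(Q(x)/P(x))

Computing term by term:
  Q(1)·log₂(Q(1)/P(1)) = (53/60)·log₂((53/60)/(1/3)) = 1.24196
  Q(2)·log₂(Q(2)/P(2)) = (1/10)·log₂((1/10)/(1/3)) = -0.17370
  Q(3)·log₂(Q(3)/P(3)) = (1/60)·log₂((1/60)/(1/3)) = -0.07203

D_KL(Q||P) = 1.24196 - 0.17370 - 0.07203 = 0.99623 ≈ 0.9962 bits

These are NOT equal (difference: 0.5548 bits). KL divergence is asymmetric: D_KL(P||Q) ≠ D_KL(Q||P) in general.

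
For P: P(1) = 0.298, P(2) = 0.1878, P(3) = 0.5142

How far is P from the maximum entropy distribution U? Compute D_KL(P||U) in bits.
0.1179 bits

U(i) = 1/3 for all i

D_KL(P||U) = Σ P(x) log₂(P(x) / (1/3))
           = Σ P(x) log₂(P(x)) + log₂(3)
           = log₂(3) - H(P)

H(P) = -Σ P(x) log₂(P(x)):
  -P(1)·log₂(P(1)) = -(0.298)·log₂(0.298) = 0.52049
  -P(2)·log₂(P(2)) = -(0.1878)·log₂(0.1878) = 0.45311
  -P(3)·log₂(P(3)) = -(0.5142)·log₂(0.5142) = 0.49343
H(P) = 0.52049 + 0.45311 + 0.49343 = 1.46703 bits

log₂(3) = 1.58496 bits

D_KL(P||U) = 1.58496 - 1.46703 = 0.11793 ≈ 0.1179 bits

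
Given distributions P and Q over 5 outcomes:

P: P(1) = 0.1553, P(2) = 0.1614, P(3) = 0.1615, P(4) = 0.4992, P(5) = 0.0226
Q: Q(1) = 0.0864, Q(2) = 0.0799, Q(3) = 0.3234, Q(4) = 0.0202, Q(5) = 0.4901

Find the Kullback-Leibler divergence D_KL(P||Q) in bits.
2.3429 bits

D_KL(P||Q) = Σ P(x) log₂(P(x)/Q(x))

Computing term by term:
  P(1)·log₂(P(1)/Q(1)) = 0.1553·log₂(0.1553/0.0864) = 0.13138
  P(2)·log₂(P(2)/Q(2)) = 0.1614·log₂(0.1614/0.0799) = 0.16372
  P(3)·log₂(P(3)/Q(3)) = 0.1615·log₂(0.1615/0.3234) = -0.16179
  P(4)·log₂(P(4)/Q(4)) = 0.4992·log₂(0.4992/0.0202) = 2.30989
  P(5)·log₂(P(5)/Q(5)) = 0.0226·log₂(0.0226/0.4901) = -0.10031

D_KL(P||Q) = 0.13138 + 0.16372 - 0.16179 + 2.30989 - 0.10031 = 2.34289 ≈ 2.3429 bits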